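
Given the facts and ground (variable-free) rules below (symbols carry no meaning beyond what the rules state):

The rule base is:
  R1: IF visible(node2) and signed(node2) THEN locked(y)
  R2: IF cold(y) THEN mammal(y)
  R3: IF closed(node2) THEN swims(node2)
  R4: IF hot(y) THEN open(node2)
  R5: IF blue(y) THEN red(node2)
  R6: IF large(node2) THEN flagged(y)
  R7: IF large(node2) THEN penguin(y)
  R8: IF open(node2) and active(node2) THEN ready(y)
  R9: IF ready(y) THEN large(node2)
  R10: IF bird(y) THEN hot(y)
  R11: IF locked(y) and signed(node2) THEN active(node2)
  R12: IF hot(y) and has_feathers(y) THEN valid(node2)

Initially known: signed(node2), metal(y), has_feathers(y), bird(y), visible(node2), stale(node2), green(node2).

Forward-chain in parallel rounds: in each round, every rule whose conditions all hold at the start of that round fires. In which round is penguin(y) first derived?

[1] R1 [IF visible(node2) and signed(node2) THEN locked(y)]; R10 [IF bird(y) THEN hot(y)]. ⇒ new: locked(y), hot(y).
[2] R4 [IF hot(y) THEN open(node2)]; R11 [IF locked(y) and signed(node2) THEN active(node2)]; R12 [IF hot(y) and has_feathers(y) THEN valid(node2)]. ⇒ new: open(node2), active(node2), valid(node2).
[3] R8 [IF open(node2) and active(node2) THEN ready(y)]. ⇒ new: ready(y).
[4] R9 [IF ready(y) THEN large(node2)]. ⇒ new: large(node2).
[5] R6 [IF large(node2) THEN flagged(y)]; R7 [IF large(node2) THEN penguin(y)]. ⇒ new: flagged(y), penguin(y).
penguin(y) first appears in round 5.

5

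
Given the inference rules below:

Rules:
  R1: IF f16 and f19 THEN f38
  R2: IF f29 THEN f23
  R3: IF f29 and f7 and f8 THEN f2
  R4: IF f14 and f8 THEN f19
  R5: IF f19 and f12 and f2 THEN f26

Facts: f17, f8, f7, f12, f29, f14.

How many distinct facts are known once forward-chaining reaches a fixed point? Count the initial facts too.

Round 1 fires R2, R3, R4, giving f23, f2, f19.
Round 2 fires R5, giving f26.
Closure: {f12, f14, f17, f19, f2, f23, f26, f29, f7, f8} — 10 facts.

10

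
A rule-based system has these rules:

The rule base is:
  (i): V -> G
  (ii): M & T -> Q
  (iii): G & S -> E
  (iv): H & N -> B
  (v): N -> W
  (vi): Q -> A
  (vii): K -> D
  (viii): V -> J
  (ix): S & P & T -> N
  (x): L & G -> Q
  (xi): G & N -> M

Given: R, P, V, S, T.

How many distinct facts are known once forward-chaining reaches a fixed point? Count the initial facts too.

Round 1 — (i), (viii), (ix), derive G, J, N.
Round 2 — (iii), (v), (xi), derive E, W, M.
Round 3 — (ii), derive Q.
Round 4 — (vi), derive A.
Closure: {A, E, G, J, M, N, P, Q, R, S, T, V, W} — 13 facts.

13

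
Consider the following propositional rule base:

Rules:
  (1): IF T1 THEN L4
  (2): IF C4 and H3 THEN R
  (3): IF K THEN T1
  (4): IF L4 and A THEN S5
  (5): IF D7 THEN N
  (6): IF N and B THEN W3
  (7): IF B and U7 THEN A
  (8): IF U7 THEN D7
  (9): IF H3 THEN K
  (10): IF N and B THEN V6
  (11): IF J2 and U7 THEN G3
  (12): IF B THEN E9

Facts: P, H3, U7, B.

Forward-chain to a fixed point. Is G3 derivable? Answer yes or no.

Round 1: (7) [IF B and U7 THEN A]; (8) [IF U7 THEN D7]; (9) [IF H3 THEN K]; (12) [IF B THEN E9]. New: A, D7, K, E9.
Round 2: (3) [IF K THEN T1]; (5) [IF D7 THEN N]. New: T1, N.
Round 3: (1) [IF T1 THEN L4]; (6) [IF N and B THEN W3]; (10) [IF N and B THEN V6]. New: L4, W3, V6.
Round 4: (4) [IF L4 and A THEN S5]. New: S5.
Fixed point reached. G3 is concluded only by (11); (11) needs J2 (never derived).

no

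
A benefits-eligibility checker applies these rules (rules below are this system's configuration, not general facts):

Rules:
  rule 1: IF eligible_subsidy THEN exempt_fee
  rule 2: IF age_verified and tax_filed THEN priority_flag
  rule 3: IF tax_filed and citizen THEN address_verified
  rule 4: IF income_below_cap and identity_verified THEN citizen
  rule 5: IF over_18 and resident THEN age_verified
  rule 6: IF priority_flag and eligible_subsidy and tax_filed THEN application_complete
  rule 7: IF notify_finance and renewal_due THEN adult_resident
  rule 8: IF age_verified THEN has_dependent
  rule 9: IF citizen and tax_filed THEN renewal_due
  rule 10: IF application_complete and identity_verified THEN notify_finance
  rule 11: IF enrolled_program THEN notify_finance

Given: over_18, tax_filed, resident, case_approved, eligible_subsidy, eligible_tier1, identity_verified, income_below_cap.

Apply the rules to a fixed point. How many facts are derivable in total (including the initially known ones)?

18

[1] rule 1 [IF eligible_subsidy THEN exempt_fee]; rule 4 [IF income_below_cap and identity_verified THEN citizen]; rule 5 [IF over_18 and resident THEN age_verified]. ⇒ new: exempt_fee, citizen, age_verified.
[2] rule 2 [IF age_verified and tax_filed THEN priority_flag]; rule 3 [IF tax_filed and citizen THEN address_verified]; rule 8 [IF age_verified THEN has_dependent]; rule 9 [IF citizen and tax_filed THEN renewal_due]. ⇒ new: priority_flag, address_verified, has_dependent, renewal_due.
[3] rule 6 [IF priority_flag and eligible_subsidy and tax_filed THEN application_complete]. ⇒ new: application_complete.
[4] rule 10 [IF application_complete and identity_verified THEN notify_finance]. ⇒ new: notify_finance.
[5] rule 7 [IF notify_finance and renewal_due THEN adult_resident]. ⇒ new: adult_resident.
Closure: {address_verified, adult_resident, age_verified, application_complete, case_approved, citizen, eligible_subsidy, eligible_tier1, exempt_fee, has_dependent, identity_verified, income_below_cap, notify_finance, over_18, priority_flag, renewal_due, resident, tax_filed} — 18 facts.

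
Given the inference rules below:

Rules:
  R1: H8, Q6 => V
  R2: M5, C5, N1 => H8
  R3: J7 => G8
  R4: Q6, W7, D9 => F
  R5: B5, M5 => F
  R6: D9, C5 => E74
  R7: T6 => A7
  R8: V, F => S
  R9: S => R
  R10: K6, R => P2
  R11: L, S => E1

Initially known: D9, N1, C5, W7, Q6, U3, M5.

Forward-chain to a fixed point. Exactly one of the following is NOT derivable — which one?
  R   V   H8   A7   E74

A7

[1] R2 [M5, C5, N1 => H8]; R4 [Q6, W7, D9 => F]; R6 [D9, C5 => E74]. ⇒ new: H8, F, E74.
[2] R1 [H8, Q6 => V]. ⇒ new: V.
[3] R8 [V, F => S]. ⇒ new: S.
[4] R9 [S => R]. ⇒ new: R.
Derived: H8 (round 1), V (round 2), R (round 4), E74 (round 1). A7 never appears in any round.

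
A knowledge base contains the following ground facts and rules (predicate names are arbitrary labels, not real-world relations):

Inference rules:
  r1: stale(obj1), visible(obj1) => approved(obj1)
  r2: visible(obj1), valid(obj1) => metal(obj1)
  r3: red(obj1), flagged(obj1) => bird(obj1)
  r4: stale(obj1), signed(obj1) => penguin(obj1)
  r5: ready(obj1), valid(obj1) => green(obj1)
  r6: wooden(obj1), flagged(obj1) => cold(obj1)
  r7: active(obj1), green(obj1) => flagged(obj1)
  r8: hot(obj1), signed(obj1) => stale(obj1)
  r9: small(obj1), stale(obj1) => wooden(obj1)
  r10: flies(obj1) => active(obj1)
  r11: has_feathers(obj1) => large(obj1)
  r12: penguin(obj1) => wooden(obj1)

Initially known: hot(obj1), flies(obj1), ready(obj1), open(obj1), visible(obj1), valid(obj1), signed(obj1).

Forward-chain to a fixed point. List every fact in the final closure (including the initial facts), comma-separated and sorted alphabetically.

Round 1: r2 [visible(obj1), valid(obj1) => metal(obj1)]; r5 [ready(obj1), valid(obj1) => green(obj1)]; r8 [hot(obj1), signed(obj1) => stale(obj1)]; r10 [flies(obj1) => active(obj1)]. Adds metal(obj1), green(obj1), stale(obj1), active(obj1).
Round 2: r1 [stale(obj1), visible(obj1) => approved(obj1)]; r4 [stale(obj1), signed(obj1) => penguin(obj1)]; r7 [active(obj1), green(obj1) => flagged(obj1)]. Adds approved(obj1), penguin(obj1), flagged(obj1).
Round 3: r12 [penguin(obj1) => wooden(obj1)]. Adds wooden(obj1).
Round 4: r6 [wooden(obj1), flagged(obj1) => cold(obj1)]. Adds cold(obj1).

active(obj1), approved(obj1), cold(obj1), flagged(obj1), flies(obj1), green(obj1), hot(obj1), metal(obj1), open(obj1), penguin(obj1), ready(obj1), signed(obj1), stale(obj1), valid(obj1), visible(obj1), wooden(obj1)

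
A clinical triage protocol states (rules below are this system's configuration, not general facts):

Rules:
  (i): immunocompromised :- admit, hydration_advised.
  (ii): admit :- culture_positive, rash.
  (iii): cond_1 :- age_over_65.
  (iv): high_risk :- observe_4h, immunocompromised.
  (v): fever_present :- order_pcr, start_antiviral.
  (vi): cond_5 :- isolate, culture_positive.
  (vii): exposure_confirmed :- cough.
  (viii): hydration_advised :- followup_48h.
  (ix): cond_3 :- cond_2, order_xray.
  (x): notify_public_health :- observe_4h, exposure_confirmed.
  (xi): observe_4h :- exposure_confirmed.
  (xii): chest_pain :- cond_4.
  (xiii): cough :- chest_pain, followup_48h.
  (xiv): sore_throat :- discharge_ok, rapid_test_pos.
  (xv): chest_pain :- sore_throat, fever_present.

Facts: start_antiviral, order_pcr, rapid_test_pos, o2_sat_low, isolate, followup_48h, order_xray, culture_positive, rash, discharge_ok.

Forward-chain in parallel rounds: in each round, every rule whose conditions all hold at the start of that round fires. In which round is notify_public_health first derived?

Round 1 — (ii), (v), (vi), (viii), (xiv), derive admit, fever_present, cond_5, hydration_advised, sore_throat.
Round 2 — (i), (xv), derive immunocompromised, chest_pain.
Round 3 — (xiii), derive cough.
Round 4 — (vii), derive exposure_confirmed.
Round 5 — (xi), derive observe_4h.
Round 6 — (iv), (x), derive high_risk, notify_public_health.
notify_public_health first appears in round 6.

6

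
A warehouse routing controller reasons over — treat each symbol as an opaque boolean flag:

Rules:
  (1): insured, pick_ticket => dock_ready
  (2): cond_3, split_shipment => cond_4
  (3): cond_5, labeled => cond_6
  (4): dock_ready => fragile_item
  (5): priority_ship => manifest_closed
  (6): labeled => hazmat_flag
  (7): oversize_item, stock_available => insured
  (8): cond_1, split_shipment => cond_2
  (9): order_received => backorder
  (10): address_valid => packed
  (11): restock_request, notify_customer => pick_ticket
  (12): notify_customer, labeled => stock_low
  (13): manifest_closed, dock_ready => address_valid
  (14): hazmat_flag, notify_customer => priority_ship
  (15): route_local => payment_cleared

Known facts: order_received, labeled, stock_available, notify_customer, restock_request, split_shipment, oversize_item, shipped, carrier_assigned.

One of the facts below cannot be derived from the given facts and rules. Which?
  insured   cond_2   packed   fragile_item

cond_2

Round 1 — (6), (7), (9), (11), (12), derive hazmat_flag, insured, backorder, pick_ticket, stock_low.
Round 2 — (1), (14), derive dock_ready, priority_ship.
Round 3 — (4), (5), derive fragile_item, manifest_closed.
Round 4 — (13), derive address_valid.
Round 5 — (10), derive packed.
Derived: packed (round 5), fragile_item (round 3), insured (round 1). cond_2 never appears in any round.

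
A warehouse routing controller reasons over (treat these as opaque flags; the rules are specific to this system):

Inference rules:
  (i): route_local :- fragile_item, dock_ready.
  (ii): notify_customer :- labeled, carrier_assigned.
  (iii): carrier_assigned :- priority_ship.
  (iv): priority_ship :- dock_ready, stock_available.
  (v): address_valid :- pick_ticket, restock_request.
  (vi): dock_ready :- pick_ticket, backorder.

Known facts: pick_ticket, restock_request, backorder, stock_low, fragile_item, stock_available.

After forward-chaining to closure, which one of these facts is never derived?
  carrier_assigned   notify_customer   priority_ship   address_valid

notify_customer

Round 1: (v) [address_valid :- pick_ticket, restock_request.]; (vi) [dock_ready :- pick_ticket, backorder.]. New: address_valid, dock_ready.
Round 2: (i) [route_local :- fragile_item, dock_ready.]; (iv) [priority_ship :- dock_ready, stock_available.]. New: route_local, priority_ship.
Round 3: (iii) [carrier_assigned :- priority_ship.]. New: carrier_assigned.
Derived: carrier_assigned (round 3), priority_ship (round 2), address_valid (round 1). notify_customer never appears in any round.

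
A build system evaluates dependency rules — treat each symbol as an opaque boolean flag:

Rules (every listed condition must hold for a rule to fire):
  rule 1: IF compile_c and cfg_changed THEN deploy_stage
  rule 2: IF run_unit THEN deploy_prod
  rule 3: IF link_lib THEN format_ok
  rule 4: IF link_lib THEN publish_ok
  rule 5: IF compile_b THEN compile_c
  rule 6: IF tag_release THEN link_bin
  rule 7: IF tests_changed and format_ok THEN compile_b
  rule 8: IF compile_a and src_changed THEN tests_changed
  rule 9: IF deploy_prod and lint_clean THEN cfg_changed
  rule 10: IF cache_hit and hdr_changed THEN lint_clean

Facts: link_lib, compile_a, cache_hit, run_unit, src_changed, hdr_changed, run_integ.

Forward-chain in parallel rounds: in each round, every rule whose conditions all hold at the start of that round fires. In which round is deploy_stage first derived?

Round 1 fires rule 2, rule 3, rule 4, rule 8, rule 10, giving deploy_prod, format_ok, publish_ok, tests_changed, lint_clean.
Round 2 fires rule 7, rule 9, giving compile_b, cfg_changed.
Round 3 fires rule 5, giving compile_c.
Round 4 fires rule 1, giving deploy_stage.
deploy_stage first appears in round 4.

4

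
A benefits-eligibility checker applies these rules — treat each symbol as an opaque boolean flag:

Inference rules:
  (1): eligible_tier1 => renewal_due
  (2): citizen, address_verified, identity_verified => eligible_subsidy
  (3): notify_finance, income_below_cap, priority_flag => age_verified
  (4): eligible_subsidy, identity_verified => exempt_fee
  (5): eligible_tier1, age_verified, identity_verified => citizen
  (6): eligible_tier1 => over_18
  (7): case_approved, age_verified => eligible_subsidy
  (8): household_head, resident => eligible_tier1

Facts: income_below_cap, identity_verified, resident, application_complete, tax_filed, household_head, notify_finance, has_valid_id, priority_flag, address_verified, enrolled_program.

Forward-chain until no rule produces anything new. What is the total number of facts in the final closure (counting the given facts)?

[1] (3) [notify_finance, income_below_cap, priority_flag => age_verified]; (8) [household_head, resident => eligible_tier1]. ⇒ new: age_verified, eligible_tier1.
[2] (1) [eligible_tier1 => renewal_due]; (5) [eligible_tier1, age_verified, identity_verified => citizen]; (6) [eligible_tier1 => over_18]. ⇒ new: renewal_due, citizen, over_18.
[3] (2) [citizen, address_verified, identity_verified => eligible_subsidy]. ⇒ new: eligible_subsidy.
[4] (4) [eligible_subsidy, identity_verified => exempt_fee]. ⇒ new: exempt_fee.
Closure: {address_verified, age_verified, application_complete, citizen, eligible_subsidy, eligible_tier1, enrolled_program, exempt_fee, has_valid_id, household_head, identity_verified, income_below_cap, notify_finance, over_18, priority_flag, renewal_due, resident, tax_filed} — 18 facts.

18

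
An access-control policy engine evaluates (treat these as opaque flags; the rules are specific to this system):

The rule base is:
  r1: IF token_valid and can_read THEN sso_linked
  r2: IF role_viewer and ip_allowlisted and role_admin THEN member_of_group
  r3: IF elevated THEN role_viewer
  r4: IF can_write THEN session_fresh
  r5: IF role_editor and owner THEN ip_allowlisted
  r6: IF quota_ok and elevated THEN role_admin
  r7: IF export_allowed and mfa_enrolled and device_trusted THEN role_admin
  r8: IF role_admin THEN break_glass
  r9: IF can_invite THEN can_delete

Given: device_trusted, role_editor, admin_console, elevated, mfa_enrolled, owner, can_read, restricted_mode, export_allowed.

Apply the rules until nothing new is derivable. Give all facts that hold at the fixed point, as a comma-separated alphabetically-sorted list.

admin_console, break_glass, can_read, device_trusted, elevated, export_allowed, ip_allowlisted, member_of_group, mfa_enrolled, owner, restricted_mode, role_admin, role_editor, role_viewer

Round 1: r3 [IF elevated THEN role_viewer]; r5 [IF role_editor and owner THEN ip_allowlisted]; r7 [IF export_allowed and mfa_enrolled and device_trusted THEN role_admin]. Adds role_viewer, ip_allowlisted, role_admin.
Round 2: r2 [IF role_viewer and ip_allowlisted and role_admin THEN member_of_group]; r8 [IF role_admin THEN break_glass]. Adds member_of_group, break_glass.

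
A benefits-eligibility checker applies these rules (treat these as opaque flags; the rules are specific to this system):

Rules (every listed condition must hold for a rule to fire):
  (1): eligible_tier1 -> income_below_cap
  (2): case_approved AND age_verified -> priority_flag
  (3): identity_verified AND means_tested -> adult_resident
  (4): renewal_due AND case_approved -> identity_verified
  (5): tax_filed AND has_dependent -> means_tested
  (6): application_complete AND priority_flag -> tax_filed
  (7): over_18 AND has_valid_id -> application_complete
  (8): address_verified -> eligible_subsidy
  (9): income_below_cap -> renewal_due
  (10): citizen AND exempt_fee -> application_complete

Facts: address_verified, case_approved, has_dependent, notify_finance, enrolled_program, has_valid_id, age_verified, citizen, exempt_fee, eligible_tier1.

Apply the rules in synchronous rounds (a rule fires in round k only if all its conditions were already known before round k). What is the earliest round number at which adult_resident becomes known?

Round 1: (1) [eligible_tier1 -> income_below_cap]; (2) [case_approved AND age_verified -> priority_flag]; (8) [address_verified -> eligible_subsidy]; (10) [citizen AND exempt_fee -> application_complete]. New: income_below_cap, priority_flag, eligible_subsidy, application_complete.
Round 2: (6) [application_complete AND priority_flag -> tax_filed]; (9) [income_below_cap -> renewal_due]. New: tax_filed, renewal_due.
Round 3: (4) [renewal_due AND case_approved -> identity_verified]; (5) [tax_filed AND has_dependent -> means_tested]. New: identity_verified, means_tested.
Round 4: (3) [identity_verified AND means_tested -> adult_resident]. New: adult_resident.
adult_resident first appears in round 4.

4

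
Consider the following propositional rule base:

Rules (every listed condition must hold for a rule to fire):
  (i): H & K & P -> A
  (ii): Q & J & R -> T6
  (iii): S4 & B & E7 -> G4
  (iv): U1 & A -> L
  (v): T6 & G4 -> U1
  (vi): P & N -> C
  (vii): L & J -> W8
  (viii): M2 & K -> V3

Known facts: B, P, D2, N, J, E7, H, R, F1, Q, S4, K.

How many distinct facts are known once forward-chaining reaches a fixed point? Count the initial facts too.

19

Round 1: (i) [H & K & P -> A]; (ii) [Q & J & R -> T6]; (iii) [S4 & B & E7 -> G4]; (vi) [P & N -> C]. Adds A, T6, G4, C.
Round 2: (v) [T6 & G4 -> U1]. Adds U1.
Round 3: (iv) [U1 & A -> L]. Adds L.
Round 4: (vii) [L & J -> W8]. Adds W8.
Closure: {A, B, C, D2, E7, F1, G4, H, J, K, L, N, P, Q, R, S4, T6, U1, W8} — 19 facts.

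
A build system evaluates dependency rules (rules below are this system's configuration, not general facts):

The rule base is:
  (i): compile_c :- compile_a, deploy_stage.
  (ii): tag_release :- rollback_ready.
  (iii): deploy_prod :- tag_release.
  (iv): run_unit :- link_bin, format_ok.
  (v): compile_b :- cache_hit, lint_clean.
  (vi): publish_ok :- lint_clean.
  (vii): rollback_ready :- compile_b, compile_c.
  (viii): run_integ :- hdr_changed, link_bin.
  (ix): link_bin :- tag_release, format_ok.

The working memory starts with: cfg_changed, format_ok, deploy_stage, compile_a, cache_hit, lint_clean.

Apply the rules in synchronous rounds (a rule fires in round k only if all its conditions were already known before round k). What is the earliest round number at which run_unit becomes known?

5

Round 1 fires (i), (v), (vi), giving compile_c, compile_b, publish_ok.
Round 2 fires (vii), giving rollback_ready.
Round 3 fires (ii), giving tag_release.
Round 4 fires (iii), (ix), giving deploy_prod, link_bin.
Round 5 fires (iv), giving run_unit.
run_unit first appears in round 5.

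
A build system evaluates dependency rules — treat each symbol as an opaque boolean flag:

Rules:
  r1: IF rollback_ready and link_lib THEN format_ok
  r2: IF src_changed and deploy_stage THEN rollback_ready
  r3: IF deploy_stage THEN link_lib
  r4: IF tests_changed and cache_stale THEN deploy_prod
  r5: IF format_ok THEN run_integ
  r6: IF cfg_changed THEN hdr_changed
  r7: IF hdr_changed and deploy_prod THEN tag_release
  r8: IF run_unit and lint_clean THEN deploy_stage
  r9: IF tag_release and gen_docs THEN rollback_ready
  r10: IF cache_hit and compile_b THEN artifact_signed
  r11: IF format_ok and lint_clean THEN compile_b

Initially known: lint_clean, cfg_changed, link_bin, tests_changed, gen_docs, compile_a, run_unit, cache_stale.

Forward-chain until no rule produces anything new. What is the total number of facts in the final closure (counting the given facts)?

[1] r4 [IF tests_changed and cache_stale THEN deploy_prod]; r6 [IF cfg_changed THEN hdr_changed]; r8 [IF run_unit and lint_clean THEN deploy_stage]. ⇒ new: deploy_prod, hdr_changed, deploy_stage.
[2] r3 [IF deploy_stage THEN link_lib]; r7 [IF hdr_changed and deploy_prod THEN tag_release]. ⇒ new: link_lib, tag_release.
[3] r9 [IF tag_release and gen_docs THEN rollback_ready]. ⇒ new: rollback_ready.
[4] r1 [IF rollback_ready and link_lib THEN format_ok]. ⇒ new: format_ok.
[5] r5 [IF format_ok THEN run_integ]; r11 [IF format_ok and lint_clean THEN compile_b]. ⇒ new: run_integ, compile_b.
Closure: {cache_stale, cfg_changed, compile_a, compile_b, deploy_prod, deploy_stage, format_ok, gen_docs, hdr_changed, link_bin, link_lib, lint_clean, rollback_ready, run_integ, run_unit, tag_release, tests_changed} — 17 facts.

17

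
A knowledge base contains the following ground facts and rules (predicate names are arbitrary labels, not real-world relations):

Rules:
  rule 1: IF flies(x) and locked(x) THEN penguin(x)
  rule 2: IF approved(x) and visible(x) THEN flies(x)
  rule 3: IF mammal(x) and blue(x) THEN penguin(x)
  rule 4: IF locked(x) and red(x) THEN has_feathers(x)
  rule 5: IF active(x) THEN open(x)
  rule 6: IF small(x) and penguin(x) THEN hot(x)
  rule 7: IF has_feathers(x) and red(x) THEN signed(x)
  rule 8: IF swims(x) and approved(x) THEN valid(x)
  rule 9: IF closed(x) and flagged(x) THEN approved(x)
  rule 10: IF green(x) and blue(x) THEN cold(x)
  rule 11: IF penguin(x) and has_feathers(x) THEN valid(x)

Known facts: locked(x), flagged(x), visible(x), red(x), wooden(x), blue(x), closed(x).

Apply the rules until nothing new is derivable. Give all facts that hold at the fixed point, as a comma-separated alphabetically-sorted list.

[1] rule 4 [IF locked(x) and red(x) THEN has_feathers(x)]; rule 9 [IF closed(x) and flagged(x) THEN approved(x)]. ⇒ new: has_feathers(x), approved(x).
[2] rule 2 [IF approved(x) and visible(x) THEN flies(x)]; rule 7 [IF has_feathers(x) and red(x) THEN signed(x)]. ⇒ new: flies(x), signed(x).
[3] rule 1 [IF flies(x) and locked(x) THEN penguin(x)]. ⇒ new: penguin(x).
[4] rule 11 [IF penguin(x) and has_feathers(x) THEN valid(x)]. ⇒ new: valid(x).

approved(x), blue(x), closed(x), flagged(x), flies(x), has_feathers(x), locked(x), penguin(x), red(x), signed(x), valid(x), visible(x), wooden(x)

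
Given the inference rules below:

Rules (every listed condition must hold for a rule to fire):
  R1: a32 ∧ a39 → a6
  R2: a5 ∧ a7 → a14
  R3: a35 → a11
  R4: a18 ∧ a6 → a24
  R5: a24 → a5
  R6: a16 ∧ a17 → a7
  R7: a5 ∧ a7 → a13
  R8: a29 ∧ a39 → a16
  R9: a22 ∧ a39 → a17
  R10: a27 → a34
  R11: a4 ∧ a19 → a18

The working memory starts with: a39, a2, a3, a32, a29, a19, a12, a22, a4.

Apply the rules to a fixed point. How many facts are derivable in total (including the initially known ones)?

[1] R1 [a32 ∧ a39 → a6]; R8 [a29 ∧ a39 → a16]; R9 [a22 ∧ a39 → a17]; R11 [a4 ∧ a19 → a18]. ⇒ new: a6, a16, a17, a18.
[2] R4 [a18 ∧ a6 → a24]; R6 [a16 ∧ a17 → a7]. ⇒ new: a24, a7.
[3] R5 [a24 → a5]. ⇒ new: a5.
[4] R2 [a5 ∧ a7 → a14]; R7 [a5 ∧ a7 → a13]. ⇒ new: a14, a13.
Closure: {a12, a13, a14, a16, a17, a18, a19, a2, a22, a24, a29, a3, a32, a39, a4, a5, a6, a7} — 18 facts.

18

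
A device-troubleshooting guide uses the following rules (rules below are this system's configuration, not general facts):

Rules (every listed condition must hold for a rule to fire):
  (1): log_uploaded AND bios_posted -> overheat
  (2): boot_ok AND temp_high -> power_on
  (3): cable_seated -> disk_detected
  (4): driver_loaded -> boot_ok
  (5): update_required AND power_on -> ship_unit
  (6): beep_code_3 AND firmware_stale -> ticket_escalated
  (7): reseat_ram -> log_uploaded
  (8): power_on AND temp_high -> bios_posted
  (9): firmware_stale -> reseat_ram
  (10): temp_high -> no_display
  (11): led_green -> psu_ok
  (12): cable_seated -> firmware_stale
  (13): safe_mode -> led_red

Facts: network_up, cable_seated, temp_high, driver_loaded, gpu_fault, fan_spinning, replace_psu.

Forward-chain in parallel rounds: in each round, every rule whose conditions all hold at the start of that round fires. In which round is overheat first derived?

4

Round 1: (3) [cable_seated -> disk_detected]; (4) [driver_loaded -> boot_ok]; (10) [temp_high -> no_display]; (12) [cable_seated -> firmware_stale]. Adds disk_detected, boot_ok, no_display, firmware_stale.
Round 2: (2) [boot_ok AND temp_high -> power_on]; (9) [firmware_stale -> reseat_ram]. Adds power_on, reseat_ram.
Round 3: (7) [reseat_ram -> log_uploaded]; (8) [power_on AND temp_high -> bios_posted]. Adds log_uploaded, bios_posted.
Round 4: (1) [log_uploaded AND bios_posted -> overheat]. Adds overheat.
overheat first appears in round 4.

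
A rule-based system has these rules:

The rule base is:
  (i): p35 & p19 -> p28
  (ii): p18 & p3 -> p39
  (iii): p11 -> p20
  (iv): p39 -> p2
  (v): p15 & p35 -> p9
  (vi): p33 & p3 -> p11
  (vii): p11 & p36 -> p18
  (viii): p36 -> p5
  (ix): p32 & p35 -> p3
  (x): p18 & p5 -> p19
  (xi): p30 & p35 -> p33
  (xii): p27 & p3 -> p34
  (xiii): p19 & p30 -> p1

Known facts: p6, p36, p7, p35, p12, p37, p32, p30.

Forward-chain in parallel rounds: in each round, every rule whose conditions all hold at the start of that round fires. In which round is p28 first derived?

5

Round 1 — (viii), (ix), (xi), derive p5, p3, p33.
Round 2 — (vi), derive p11.
Round 3 — (iii), (vii), derive p20, p18.
Round 4 — (ii), (x), derive p39, p19.
Round 5 — (i), (iv), (xiii), derive p28, p2, p1.
p28 first appears in round 5.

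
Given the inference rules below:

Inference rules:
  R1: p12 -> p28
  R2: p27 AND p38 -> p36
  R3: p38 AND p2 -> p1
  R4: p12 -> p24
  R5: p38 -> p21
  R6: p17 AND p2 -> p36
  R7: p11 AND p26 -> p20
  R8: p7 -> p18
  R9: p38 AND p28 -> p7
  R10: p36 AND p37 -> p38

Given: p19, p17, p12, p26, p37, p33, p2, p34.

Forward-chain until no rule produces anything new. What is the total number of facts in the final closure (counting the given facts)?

Round 1 fires R1, R4, R6, giving p28, p24, p36.
Round 2 fires R10, giving p38.
Round 3 fires R3, R5, R9, giving p1, p21, p7.
Round 4 fires R8, giving p18.
Closure: {p1, p12, p17, p18, p19, p2, p21, p24, p26, p28, p33, p34, p36, p37, p38, p7} — 16 facts.

16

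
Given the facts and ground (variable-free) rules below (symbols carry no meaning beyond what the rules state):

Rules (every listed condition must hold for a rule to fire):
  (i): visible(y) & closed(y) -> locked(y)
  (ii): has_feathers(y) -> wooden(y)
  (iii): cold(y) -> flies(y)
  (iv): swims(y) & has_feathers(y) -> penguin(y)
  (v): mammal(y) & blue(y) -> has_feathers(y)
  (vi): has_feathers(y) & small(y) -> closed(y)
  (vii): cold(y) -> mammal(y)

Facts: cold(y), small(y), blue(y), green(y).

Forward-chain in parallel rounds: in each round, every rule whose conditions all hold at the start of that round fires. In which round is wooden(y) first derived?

3

Round 1: (iii) [cold(y) -> flies(y)]; (vii) [cold(y) -> mammal(y)]. Adds flies(y), mammal(y).
Round 2: (v) [mammal(y) & blue(y) -> has_feathers(y)]. Adds has_feathers(y).
Round 3: (ii) [has_feathers(y) -> wooden(y)]; (vi) [has_feathers(y) & small(y) -> closed(y)]. Adds wooden(y), closed(y).
wooden(y) first appears in round 3.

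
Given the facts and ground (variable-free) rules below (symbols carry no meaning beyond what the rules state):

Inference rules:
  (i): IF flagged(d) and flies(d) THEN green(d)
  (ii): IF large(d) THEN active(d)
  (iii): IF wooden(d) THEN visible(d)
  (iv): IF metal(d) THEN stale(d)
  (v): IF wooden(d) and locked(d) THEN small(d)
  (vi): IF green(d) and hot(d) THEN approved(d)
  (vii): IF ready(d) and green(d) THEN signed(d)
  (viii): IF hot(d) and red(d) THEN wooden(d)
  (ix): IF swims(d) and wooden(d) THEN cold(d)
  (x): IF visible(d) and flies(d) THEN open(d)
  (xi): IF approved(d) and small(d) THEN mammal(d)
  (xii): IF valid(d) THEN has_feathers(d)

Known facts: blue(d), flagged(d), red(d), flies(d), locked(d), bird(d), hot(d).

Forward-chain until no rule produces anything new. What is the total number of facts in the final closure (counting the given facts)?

14

Round 1: (i) [IF flagged(d) and flies(d) THEN green(d)]; (viii) [IF hot(d) and red(d) THEN wooden(d)]. New: green(d), wooden(d).
Round 2: (iii) [IF wooden(d) THEN visible(d)]; (v) [IF wooden(d) and locked(d) THEN small(d)]; (vi) [IF green(d) and hot(d) THEN approved(d)]. New: visible(d), small(d), approved(d).
Round 3: (x) [IF visible(d) and flies(d) THEN open(d)]; (xi) [IF approved(d) and small(d) THEN mammal(d)]. New: open(d), mammal(d).
Closure: {approved(d), bird(d), blue(d), flagged(d), flies(d), green(d), hot(d), locked(d), mammal(d), open(d), red(d), small(d), visible(d), wooden(d)} — 14 facts.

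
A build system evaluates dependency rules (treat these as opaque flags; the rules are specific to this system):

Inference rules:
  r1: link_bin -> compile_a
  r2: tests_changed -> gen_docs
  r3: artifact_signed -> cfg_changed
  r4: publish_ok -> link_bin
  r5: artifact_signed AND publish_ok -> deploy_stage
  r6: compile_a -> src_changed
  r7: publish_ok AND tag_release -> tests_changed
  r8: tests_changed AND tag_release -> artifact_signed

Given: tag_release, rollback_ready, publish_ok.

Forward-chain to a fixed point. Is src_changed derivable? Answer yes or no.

Round 1 — r4, r7, derive link_bin, tests_changed.
Round 2 — r1, r2, r8, derive compile_a, gen_docs, artifact_signed.
Round 3 — r3, r5, r6, derive cfg_changed, deploy_stage, src_changed.
src_changed appears in round 3, so it is derivable.

yes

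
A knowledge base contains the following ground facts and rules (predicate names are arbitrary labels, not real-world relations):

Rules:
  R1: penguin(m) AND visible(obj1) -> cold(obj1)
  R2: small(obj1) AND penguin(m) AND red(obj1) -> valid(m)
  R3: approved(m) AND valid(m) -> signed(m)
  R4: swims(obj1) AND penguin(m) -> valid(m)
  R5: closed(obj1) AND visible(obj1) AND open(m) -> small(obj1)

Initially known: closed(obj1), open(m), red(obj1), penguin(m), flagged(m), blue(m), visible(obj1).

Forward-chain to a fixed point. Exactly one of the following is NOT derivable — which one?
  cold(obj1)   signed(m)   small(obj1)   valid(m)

Round 1 — R1, R5, derive cold(obj1), small(obj1).
Round 2 — R2, derive valid(m).
Derived: valid(m) (round 2), small(obj1) (round 1), cold(obj1) (round 1). signed(m) never appears in any round.

signed(m)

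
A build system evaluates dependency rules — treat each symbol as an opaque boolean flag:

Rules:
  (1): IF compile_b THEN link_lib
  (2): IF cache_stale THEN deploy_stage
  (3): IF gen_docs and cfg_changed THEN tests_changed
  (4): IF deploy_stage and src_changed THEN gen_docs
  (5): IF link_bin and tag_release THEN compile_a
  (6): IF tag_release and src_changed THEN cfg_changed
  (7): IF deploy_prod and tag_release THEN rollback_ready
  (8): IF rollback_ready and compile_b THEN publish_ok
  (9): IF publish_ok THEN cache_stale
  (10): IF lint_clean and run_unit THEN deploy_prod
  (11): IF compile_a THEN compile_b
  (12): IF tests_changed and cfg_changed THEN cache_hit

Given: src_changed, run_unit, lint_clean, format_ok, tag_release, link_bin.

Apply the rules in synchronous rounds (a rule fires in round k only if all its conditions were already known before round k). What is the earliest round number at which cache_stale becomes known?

Round 1 — (5), (6), (10), derive compile_a, cfg_changed, deploy_prod.
Round 2 — (7), (11), derive rollback_ready, compile_b.
Round 3 — (1), (8), derive link_lib, publish_ok.
Round 4 — (9), derive cache_stale.
cache_stale first appears in round 4.

4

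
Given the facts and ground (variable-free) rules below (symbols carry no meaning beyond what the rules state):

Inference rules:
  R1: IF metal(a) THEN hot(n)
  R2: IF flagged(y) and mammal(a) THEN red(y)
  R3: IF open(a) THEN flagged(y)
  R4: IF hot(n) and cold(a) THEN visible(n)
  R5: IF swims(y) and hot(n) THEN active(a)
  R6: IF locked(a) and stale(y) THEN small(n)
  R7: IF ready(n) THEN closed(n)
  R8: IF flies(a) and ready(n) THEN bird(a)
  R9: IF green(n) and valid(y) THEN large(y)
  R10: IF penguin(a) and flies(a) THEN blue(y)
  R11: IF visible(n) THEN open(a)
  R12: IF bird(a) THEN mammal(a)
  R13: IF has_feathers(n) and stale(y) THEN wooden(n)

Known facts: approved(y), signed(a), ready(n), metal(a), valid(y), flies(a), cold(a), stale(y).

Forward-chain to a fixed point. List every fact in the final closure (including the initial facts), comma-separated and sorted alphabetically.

Round 1 fires R1, R7, R8, giving hot(n), closed(n), bird(a).
Round 2 fires R4, R12, giving visible(n), mammal(a).
Round 3 fires R11, giving open(a).
Round 4 fires R3, giving flagged(y).
Round 5 fires R2, giving red(y).

approved(y), bird(a), closed(n), cold(a), flagged(y), flies(a), hot(n), mammal(a), metal(a), open(a), ready(n), red(y), signed(a), stale(y), valid(y), visible(n)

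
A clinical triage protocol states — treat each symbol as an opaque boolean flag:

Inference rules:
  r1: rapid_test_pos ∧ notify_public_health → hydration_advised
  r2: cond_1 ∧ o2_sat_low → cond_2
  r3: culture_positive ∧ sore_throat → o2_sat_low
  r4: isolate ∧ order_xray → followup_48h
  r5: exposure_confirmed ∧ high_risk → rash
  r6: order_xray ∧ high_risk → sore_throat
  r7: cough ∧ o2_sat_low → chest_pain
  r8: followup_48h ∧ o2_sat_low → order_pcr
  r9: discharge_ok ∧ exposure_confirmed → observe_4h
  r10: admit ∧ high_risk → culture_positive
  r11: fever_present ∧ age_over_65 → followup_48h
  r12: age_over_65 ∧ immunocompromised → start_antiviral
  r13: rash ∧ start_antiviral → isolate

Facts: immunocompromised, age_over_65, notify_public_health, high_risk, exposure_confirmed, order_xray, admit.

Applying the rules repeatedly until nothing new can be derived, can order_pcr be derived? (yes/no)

Round 1 — r5, r6, r10, r12, derive rash, sore_throat, culture_positive, start_antiviral.
Round 2 — r3, r13, derive o2_sat_low, isolate.
Round 3 — r4, derive followup_48h.
Round 4 — r8, derive order_pcr.
order_pcr appears in round 4, so it is derivable.

yes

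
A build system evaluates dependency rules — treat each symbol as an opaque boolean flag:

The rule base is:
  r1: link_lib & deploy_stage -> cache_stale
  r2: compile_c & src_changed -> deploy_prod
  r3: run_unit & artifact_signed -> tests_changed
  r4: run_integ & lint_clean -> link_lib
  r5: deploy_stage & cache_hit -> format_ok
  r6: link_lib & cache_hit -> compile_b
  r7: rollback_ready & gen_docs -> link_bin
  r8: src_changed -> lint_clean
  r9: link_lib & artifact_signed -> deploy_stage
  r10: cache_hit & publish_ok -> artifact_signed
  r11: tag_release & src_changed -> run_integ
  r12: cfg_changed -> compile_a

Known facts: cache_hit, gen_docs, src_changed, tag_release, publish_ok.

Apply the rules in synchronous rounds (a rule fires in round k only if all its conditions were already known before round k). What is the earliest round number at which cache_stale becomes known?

4

[1] r8 [src_changed -> lint_clean]; r10 [cache_hit & publish_ok -> artifact_signed]; r11 [tag_release & src_changed -> run_integ]. ⇒ new: lint_clean, artifact_signed, run_integ.
[2] r4 [run_integ & lint_clean -> link_lib]. ⇒ new: link_lib.
[3] r6 [link_lib & cache_hit -> compile_b]; r9 [link_lib & artifact_signed -> deploy_stage]. ⇒ new: compile_b, deploy_stage.
[4] r1 [link_lib & deploy_stage -> cache_stale]; r5 [deploy_stage & cache_hit -> format_ok]. ⇒ new: cache_stale, format_ok.
cache_stale first appears in round 4.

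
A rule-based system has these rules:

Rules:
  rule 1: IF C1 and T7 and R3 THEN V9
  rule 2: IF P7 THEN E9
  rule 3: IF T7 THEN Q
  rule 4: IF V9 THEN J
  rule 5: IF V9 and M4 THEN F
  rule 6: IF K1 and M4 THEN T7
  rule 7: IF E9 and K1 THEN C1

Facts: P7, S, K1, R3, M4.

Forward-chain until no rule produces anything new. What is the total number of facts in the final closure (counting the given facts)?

12

Round 1 — rule 2, rule 6, derive E9, T7.
Round 2 — rule 3, rule 7, derive Q, C1.
Round 3 — rule 1, derive V9.
Round 4 — rule 4, rule 5, derive J, F.
Closure: {C1, E9, F, J, K1, M4, P7, Q, R3, S, T7, V9} — 12 facts.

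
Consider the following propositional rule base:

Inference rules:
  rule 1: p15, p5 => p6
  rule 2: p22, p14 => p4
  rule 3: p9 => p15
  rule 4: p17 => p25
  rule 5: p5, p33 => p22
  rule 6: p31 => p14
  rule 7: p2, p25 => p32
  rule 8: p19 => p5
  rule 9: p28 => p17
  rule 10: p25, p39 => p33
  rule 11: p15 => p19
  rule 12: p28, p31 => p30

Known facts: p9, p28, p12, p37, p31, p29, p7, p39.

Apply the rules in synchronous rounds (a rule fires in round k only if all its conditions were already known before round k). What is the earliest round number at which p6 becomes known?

4

Round 1: rule 3 [p9 => p15]; rule 6 [p31 => p14]; rule 9 [p28 => p17]; rule 12 [p28, p31 => p30]. Adds p15, p14, p17, p30.
Round 2: rule 4 [p17 => p25]; rule 11 [p15 => p19]. Adds p25, p19.
Round 3: rule 8 [p19 => p5]; rule 10 [p25, p39 => p33]. Adds p5, p33.
Round 4: rule 1 [p15, p5 => p6]; rule 5 [p5, p33 => p22]. Adds p6, p22.
p6 first appears in round 4.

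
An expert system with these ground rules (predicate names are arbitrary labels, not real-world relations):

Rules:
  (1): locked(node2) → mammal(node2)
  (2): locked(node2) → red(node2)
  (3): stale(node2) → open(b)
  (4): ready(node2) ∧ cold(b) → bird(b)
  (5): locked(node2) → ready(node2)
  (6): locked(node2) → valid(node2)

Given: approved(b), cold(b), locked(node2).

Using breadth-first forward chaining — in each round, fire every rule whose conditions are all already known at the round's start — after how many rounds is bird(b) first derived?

2

Round 1 — (1), (2), (5), (6), derive mammal(node2), red(node2), ready(node2), valid(node2).
Round 2 — (4), derive bird(b).
bird(b) first appears in round 2.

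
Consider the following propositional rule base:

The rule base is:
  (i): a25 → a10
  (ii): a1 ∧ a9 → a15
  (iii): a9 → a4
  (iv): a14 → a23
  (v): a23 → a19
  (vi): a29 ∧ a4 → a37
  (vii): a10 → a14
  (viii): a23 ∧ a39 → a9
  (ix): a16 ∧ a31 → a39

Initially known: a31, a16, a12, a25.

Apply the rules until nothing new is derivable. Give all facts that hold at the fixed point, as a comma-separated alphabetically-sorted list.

a10, a12, a14, a16, a19, a23, a25, a31, a39, a4, a9

Round 1: (i) [a25 → a10]; (ix) [a16 ∧ a31 → a39]. New: a10, a39.
Round 2: (vii) [a10 → a14]. New: a14.
Round 3: (iv) [a14 → a23]. New: a23.
Round 4: (v) [a23 → a19]; (viii) [a23 ∧ a39 → a9]. New: a19, a9.
Round 5: (iii) [a9 → a4]. New: a4.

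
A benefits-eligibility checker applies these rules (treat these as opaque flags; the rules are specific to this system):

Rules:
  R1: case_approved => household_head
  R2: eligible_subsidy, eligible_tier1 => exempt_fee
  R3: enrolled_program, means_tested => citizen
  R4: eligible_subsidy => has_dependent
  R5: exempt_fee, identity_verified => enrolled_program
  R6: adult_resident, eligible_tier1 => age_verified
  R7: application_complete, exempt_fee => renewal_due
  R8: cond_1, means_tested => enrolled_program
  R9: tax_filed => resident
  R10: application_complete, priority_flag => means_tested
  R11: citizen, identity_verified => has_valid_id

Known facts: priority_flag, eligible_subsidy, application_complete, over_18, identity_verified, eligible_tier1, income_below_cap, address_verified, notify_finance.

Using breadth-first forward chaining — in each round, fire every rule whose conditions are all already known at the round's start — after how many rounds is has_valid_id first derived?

Round 1: R2 [eligible_subsidy, eligible_tier1 => exempt_fee]; R4 [eligible_subsidy => has_dependent]; R10 [application_complete, priority_flag => means_tested]. Adds exempt_fee, has_dependent, means_tested.
Round 2: R5 [exempt_fee, identity_verified => enrolled_program]; R7 [application_complete, exempt_fee => renewal_due]. Adds enrolled_program, renewal_due.
Round 3: R3 [enrolled_program, means_tested => citizen]. Adds citizen.
Round 4: R11 [citizen, identity_verified => has_valid_id]. Adds has_valid_id.
has_valid_id first appears in round 4.

4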